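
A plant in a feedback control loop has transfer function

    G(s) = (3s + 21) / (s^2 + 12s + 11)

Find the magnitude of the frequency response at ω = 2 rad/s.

Substitute s = j2: numerator = 21 + j6, denominator = 7 + j24.
|G(j2)| = |21 + j6| / |7 + j24| = 21.840 / 25 ≈ 0.8736.

|G(j2)| ≈ 0.8736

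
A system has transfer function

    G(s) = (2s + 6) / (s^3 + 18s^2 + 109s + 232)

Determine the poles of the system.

The poles are the roots of the denominator s^3 + 18s^2 + 109s + 232 = 0.
Trying s = -8: the polynomial evaluates to 0, so (s + 8) is a factor.
Dividing out leaves s^2 + 10s + 29 = 0.
The quadratic formula then gives s = -5 ± 2j.

s = -5 + 2j, -5 - 2j, -8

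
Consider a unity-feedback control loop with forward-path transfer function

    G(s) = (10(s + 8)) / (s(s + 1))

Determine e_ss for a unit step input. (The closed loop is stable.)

e_ss = 0

G(s) has one pole at the origin.
This is a Type 1 system; for a step input the steady-state error is zero.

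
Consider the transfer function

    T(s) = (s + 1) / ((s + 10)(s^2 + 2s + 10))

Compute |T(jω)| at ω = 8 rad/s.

|T(j8)| ≈ 0.01118

Substitute s = j8: numerator = 1 + j8, denominator = -668 - j272.
|T(j8)| = |1 + j8| / |-668 - j272| = 8.0623 / 721.25 ≈ 0.01118.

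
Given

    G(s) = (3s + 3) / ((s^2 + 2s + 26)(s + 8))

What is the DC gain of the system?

Set s = 0: G(0) = (3) / (208) = 3/208.

G(0) = 3/208 ≈ 0.01442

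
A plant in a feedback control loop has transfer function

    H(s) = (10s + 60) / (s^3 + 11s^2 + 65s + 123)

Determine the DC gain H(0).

Set s = 0: H(0) = (60) / (123) = 20/41.

H(0) = 20/41 ≈ 0.4878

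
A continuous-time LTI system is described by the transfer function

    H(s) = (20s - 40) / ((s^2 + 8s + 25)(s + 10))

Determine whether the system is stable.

stable

The poles can be read from the denominator factors: s = -4 ± 3j, -10.
Since all poles lie strictly in the left half-plane, the system is stable.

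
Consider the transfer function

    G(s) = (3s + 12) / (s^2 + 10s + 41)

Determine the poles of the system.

s = -5 ± 4j

The poles are the roots of the denominator s^2 + 10s + 41 = 0.
Using the quadratic formula: s = (-10 ± √(-64))/2 = -5 ± 4j.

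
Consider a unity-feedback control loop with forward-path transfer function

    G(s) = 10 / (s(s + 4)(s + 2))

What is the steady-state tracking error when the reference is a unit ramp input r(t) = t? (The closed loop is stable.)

G(s) has one pole at the origin.
This is a Type 1 system. Kv = lim_{s→0} s·G(s) = 10/8 = 5/4.
e_ss = 1/Kv = 1/(5/4) = 4/5 ≈ 0.8000.

e_ss = 0.8000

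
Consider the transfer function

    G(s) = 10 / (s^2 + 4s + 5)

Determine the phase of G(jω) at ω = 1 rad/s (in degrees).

At s = j1: numerator = 10, denominator = 4 + j4.
∠G = ∠num − ∠den = 0° − (45°) = -45°.

∠G(j1) ≈ -45°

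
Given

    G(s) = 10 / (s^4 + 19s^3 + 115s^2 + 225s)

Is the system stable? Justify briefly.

marginally stable

The denominator s^4 + 19s^3 + 115s^2 + 225s factors as s(s + 9)(s + 5)^2, giving poles at s = 0, -9, -5, -5.
Since the simple pole(s) at s = 0 lie on the jω-axis with none in the right half-plane, the system is marginally stable.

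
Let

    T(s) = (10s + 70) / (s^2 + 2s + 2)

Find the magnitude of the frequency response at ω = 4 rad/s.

|T(j4)| = 5

Substitute s = j4: numerator = 70 + j40, denominator = -14 + j8.
|T(j4)| = |70 + j40| / |-14 + j8| = 80.623 / 16.125 = 5.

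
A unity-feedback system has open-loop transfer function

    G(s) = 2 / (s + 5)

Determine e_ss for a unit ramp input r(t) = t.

G(s) has no poles at the origin.
This is a Type 0 system; Kv = lim_{s→0} s·G(s) = 0, so the steady-state error for a ramp input is infinite.

e_ss = ∞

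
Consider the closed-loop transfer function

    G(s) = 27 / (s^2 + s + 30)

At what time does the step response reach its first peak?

Comparing s^2 + s + 30 to s^2 + 2ζωₙs + ωₙ²: ωₙ = √30 ≈ 5.477 rad/s and ζ = 1/(2·√30) ≈ 0.09129.
ζωₙ = 1/2 = 0.5, so ω_d = ωₙ√(1−ζ²) = √(ωₙ² − (ζωₙ)²) = √(30 − 0.5²) = √29.75 ≈ 5.454 rad/s.
t_p = π/ω_d = π/5.454 ≈ 0.5760 s.

t_p ≈ 0.5760 s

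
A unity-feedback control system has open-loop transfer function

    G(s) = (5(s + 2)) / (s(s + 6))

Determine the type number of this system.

The denominator has 1 factor of s at the origin (free integrator), so this is a Type 1 system.

Type 1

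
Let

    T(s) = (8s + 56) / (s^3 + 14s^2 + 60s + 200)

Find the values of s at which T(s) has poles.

The poles are the roots of the denominator s^3 + 14s^2 + 60s + 200 = 0.
Trying s = -10: the polynomial evaluates to 0, so (s + 10) is a factor.
Dividing out leaves s^2 + 4s + 20 = 0.
The quadratic formula then gives s = -2 ± 4j.

s = -2 + 4j, -2 - 4j, -10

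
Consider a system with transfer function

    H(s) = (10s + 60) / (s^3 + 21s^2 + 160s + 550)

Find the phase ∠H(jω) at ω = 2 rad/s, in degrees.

∠H(j2) ≈ -15.37°

At s = j2: numerator = 60 + j20, denominator = 466 + j312.
∠H = ∠num − ∠den = 18.435° − (33.803°) = -15.37°.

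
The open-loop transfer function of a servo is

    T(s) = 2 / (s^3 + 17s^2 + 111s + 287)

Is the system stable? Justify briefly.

stable

The denominator s^3 + 17s^2 + 111s + 287 factors as (s^2 + 10s + 41)(s + 7), giving poles at s = -5 ± 4j, -7.
Since all poles lie strictly in the left half-plane, the system is stable.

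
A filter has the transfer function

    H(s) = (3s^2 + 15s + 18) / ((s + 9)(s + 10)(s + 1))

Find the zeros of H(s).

s = -2, -3

Set the numerator to zero: 3s^2 + 15s + 18 = 0, i.e. 3·(s^2 + 5s + 6) = 0.
Factoring: (s + 2)(s + 3) = 0.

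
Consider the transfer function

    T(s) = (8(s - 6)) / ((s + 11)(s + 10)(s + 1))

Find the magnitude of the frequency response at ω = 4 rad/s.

|T(j4)| ≈ 0.1110

Substitute s = j4: numerator = -48 + j32, denominator = -242 + j460.
|T(j4)| = |-48 + j32| / |-242 + j460| = 57.689 / 519.77 ≈ 0.1110.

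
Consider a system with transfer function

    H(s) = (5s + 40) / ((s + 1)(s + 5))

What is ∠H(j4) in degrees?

At s = j4: numerator = 40 + j20, denominator = -11 + j24.
∠H = ∠num − ∠den = 26.565° − (114.62°) = -88.06°.

∠H(j4) ≈ -88.06°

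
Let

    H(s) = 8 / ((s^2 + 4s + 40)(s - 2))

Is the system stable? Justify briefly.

The poles can be read from the denominator factors: s = -2 + 6j, -2 - 6j, 2.
Since the pole(s) at s = 2 lie in the right half-plane, the system is unstable.

unstable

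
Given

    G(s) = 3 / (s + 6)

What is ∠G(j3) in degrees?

At s = j3: numerator = 3, denominator = 6 + j3.
∠G = ∠num − ∠den = 0° − (26.565°) = -26.57°.

∠G(j3) ≈ -26.57°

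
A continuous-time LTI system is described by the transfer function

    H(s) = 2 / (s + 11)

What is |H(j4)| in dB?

Substitute s = j4: numerator = 2, denominator = 11 + j4.
|H(j4)| = |2| / |11 + j4| = 2 / 11.705 ≈ 0.1709.
In decibels: 20·log₁₀(0.1709) ≈ -15.3 dB.

|H(j4)|_dB ≈ -15.3 dB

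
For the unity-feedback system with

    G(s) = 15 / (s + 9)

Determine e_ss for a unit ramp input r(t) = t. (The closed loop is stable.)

G(s) has no poles at the origin.
This is a Type 0 system; Kv = lim_{s→0} s·G(s) = 0, so the steady-state error for a ramp input is infinite.

e_ss = ∞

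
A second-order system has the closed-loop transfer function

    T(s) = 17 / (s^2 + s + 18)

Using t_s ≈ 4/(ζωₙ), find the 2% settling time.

Comparing s^2 + s + 18 to s^2 + 2ζωₙs + ωₙ²: ωₙ = √18 ≈ 4.243 rad/s and ζ = 1/(2·√18) ≈ 0.1179.
ζωₙ = 1/2 = 0.5, so t_s ≈ 4/(ζωₙ) = 4/0.5 = 8 s.

t_s ≈ 8 s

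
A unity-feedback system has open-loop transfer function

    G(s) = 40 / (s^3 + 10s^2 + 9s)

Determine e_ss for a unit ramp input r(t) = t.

G(s) has one pole at the origin.
This is a Type 1 system. Kv = lim_{s→0} s·G(s) = 40/9.
e_ss = 1/Kv = 1/(40/9) = 9/40 ≈ 0.2250.

e_ss = 0.2250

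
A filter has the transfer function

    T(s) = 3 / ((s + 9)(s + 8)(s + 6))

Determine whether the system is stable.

The poles can be read from the denominator factors: s = -9, -8, -6.
Since all poles lie strictly in the left half-plane, the system is stable.

stable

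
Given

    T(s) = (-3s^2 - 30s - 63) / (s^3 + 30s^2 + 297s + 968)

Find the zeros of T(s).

Set the numerator to zero: -3s^2 - 30s - 63 = 0, i.e. -3·(s^2 + 10s + 21) = 0.
Factoring: (s + 3)(s + 7) = 0.

s = -3, -7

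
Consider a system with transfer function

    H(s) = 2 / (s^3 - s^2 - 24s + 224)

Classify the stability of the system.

unstable

The denominator s^3 - s^2 - 24s + 224 factors as (s + 7)(s^2 - 8s + 32), giving poles at s = -7, 4 ± 4j.
Since the pole(s) at s = 4 ± 4j lie in the right half-plane, the system is unstable.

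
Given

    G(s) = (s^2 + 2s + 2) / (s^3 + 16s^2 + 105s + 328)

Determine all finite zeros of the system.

s = -1 + j, -1 - j

Set the numerator to zero: s^2 + 2s + 2 = 0.
Factoring: (s^2 + 2s + 2) = 0.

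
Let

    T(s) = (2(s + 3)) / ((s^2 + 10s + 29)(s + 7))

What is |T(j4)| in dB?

|T(j4)|_dB ≈ -30.6 dB

Substitute s = j4: numerator = 6 + j8, denominator = -69 + j332.
|T(j4)| = |6 + j8| / |-69 + j332| = 10 / 339.09 ≈ 0.02949.
In decibels: 20·log₁₀(0.02949) ≈ -30.6 dB.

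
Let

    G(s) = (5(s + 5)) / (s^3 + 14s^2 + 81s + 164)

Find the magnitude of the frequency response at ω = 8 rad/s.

Substitute s = j8: numerator = 25 + j40, denominator = -732 + j136.
|G(j8)| = |25 + j40| / |-732 + j136| = 47.170 / 744.53 ≈ 0.06336.

|G(j8)| ≈ 0.06336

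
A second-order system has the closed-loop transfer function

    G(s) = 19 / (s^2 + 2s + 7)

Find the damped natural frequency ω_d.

Comparing s^2 + 2s + 7 to s^2 + 2ζωₙs + ωₙ²: ωₙ = √7 ≈ 2.646 rad/s and ζ = 2/(2·√7) ≈ 0.3780.
ζωₙ = 2/2 = 1, so ω_d = ωₙ√(1−ζ²) = √(ωₙ² − (ζωₙ)²) = √(7 − 1²) = √6 ≈ 2.449 rad/s.

ω_d ≈ 2.449 rad/s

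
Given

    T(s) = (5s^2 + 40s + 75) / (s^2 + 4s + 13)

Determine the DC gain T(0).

T(0) = 75/13 ≈ 5.769

Set s = 0: T(0) = (75) / (13) = 75/13.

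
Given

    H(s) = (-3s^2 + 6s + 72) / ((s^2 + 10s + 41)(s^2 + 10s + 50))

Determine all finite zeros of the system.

s = 6, -4

Set the numerator to zero: -3s^2 + 6s + 72 = 0, i.e. -3·(s^2 - 2s - 24) = 0.
Factoring: (s - 6)(s + 4) = 0.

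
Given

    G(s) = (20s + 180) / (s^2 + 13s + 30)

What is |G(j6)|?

|G(j6)| ≈ 2.765

Substitute s = j6: numerator = 180 + j120, denominator = -6 + j78.
|G(j6)| = |180 + j120| / |-6 + j78| = 216.33 / 78.230 ≈ 2.765.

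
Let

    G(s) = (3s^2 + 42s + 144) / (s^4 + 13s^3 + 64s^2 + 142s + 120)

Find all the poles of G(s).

The poles are the roots of the denominator s^4 + 13s^3 + 64s^2 + 142s + 120 = 0.
Trying s = -4: the polynomial evaluates to 0, so (s + 4) is a factor.
Dividing out leaves s^3 + 9s^2 + 28s + 30 = 0.
This factors further as (s^2 + 6s + 10)(s + 3) = 0.

s = -3 ± j, -4, -3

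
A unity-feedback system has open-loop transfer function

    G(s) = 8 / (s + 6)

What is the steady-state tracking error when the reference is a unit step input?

e_ss = 0.4286

G(s) has no poles at the origin.
This is a Type 0 system. Kp = lim_{s→0} G(s) = 8/6 = 4/3.
e_ss = 1/(1 + Kp) = 1/(1 + 4/3) = 3/7 ≈ 0.4286.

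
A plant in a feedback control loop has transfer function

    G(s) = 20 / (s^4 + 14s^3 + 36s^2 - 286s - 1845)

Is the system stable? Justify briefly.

unstable

The denominator s^4 + 14s^3 + 36s^2 - 286s - 1845 factors as (s^2 + 10s + 41)(s + 9)(s - 5), giving poles at s = -5 + 4j, -5 - 4j, -9, 5.
Since the pole(s) at s = 5 lie in the right half-plane, the system is unstable.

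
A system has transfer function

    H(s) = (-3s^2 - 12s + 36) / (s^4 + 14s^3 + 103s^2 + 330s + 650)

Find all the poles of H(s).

The poles are the roots of the denominator s^4 + 14s^3 + 103s^2 + 330s + 650 = 0.
No real roots exist; factor into two real quadratics: (s^2 + 4s + 13)(s^2 + 10s + 50) = 0.
Each quadratic gives a conjugate pair via the quadratic formula.

s = -2 ± 3j, -5 ± 5j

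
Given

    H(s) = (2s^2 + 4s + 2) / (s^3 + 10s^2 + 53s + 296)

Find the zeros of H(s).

s = -1, -1

Set the numerator to zero: 2s^2 + 4s + 2 = 0, i.e. 2·(s^2 + 2s + 1) = 0.
Factoring: (s + 1)^2 = 0.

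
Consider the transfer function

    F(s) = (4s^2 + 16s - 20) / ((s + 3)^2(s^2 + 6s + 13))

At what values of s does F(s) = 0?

Set the numerator to zero: 4s^2 + 16s - 20 = 0, i.e. 4·(s^2 + 4s - 5) = 0.
Factoring: (s + 5)(s - 1) = 0.

s = -5, 1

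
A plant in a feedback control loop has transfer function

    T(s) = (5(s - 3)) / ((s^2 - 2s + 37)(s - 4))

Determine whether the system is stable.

The poles can be read from the denominator factors: s = 1 ± 6j, 4.
Since the pole(s) at s = 1 ± 6j, 4 lie in the right half-plane, the system is unstable.

unstable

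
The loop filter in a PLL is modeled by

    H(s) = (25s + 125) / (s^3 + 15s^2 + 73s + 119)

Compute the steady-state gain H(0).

H(0) = 125/119 ≈ 1.050

Set s = 0: H(0) = (125) / (119) = 125/119.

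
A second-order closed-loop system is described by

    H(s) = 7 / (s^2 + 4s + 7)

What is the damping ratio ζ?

Compare the denominator to the standard form s^2 + 2ζωₙs + ωₙ².
ωₙ² = 7, so ωₙ = √7 ≈ 2.646 rad/s.
2ζωₙ = 4, so ζ = 4/(2·√7) ≈ 0.7559.
With ζ = 0.7559 the response is underdamped.

ζ ≈ 0.7559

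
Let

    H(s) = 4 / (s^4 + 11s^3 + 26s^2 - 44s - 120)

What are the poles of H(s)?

The poles are the roots of the denominator s^4 + 11s^3 + 26s^2 - 44s - 120 = 0.
Trying s = -5: the polynomial evaluates to 0, so (s + 5) is a factor.
Dividing out leaves s^3 + 6s^2 - 4s - 24 = 0.
This factors further as (s + 6)(s - 2)(s + 2) = 0.

s = -5, -6, 2, -2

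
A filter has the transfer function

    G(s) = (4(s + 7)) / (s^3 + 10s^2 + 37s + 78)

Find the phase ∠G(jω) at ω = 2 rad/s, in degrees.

At s = j2: numerator = 28 + j8, denominator = 38 + j66.
∠G = ∠num − ∠den = 15.945° − (60.068°) = -44.12°.

∠G(j2) ≈ -44.12°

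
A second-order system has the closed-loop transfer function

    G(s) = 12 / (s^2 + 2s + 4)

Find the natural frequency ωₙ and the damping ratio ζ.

ωₙ = 2 rad/s, ζ = 0.5

Compare the denominator to the standard form s^2 + 2ζωₙs + ωₙ².
ωₙ² = 4, so ωₙ = 2 rad/s.
2ζωₙ = 2, so ζ = 2/(2·2) = 0.5.
With ζ = 0.5 the response is underdamped.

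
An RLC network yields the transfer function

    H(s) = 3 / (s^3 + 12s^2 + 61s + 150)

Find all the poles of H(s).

The poles are the roots of the denominator s^3 + 12s^2 + 61s + 150 = 0.
Trying s = -6: the polynomial evaluates to 0, so (s + 6) is a factor.
Dividing out leaves s^2 + 6s + 25 = 0.
The quadratic formula then gives s = -3 ± 4j.

s = -3 + 4j, -3 - 4j, -6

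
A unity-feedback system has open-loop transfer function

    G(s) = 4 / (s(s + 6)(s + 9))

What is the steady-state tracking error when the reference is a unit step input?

e_ss = 0

G(s) has one pole at the origin.
This is a Type 1 system; for a step input the steady-state error is zero.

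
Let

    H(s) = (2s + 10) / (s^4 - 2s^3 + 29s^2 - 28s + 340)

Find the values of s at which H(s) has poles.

The poles are the roots of the denominator s^4 - 2s^3 + 29s^2 - 28s + 340 = 0.
No real roots exist; factor into two real quadratics: (s^2 + 2s + 17)(s^2 - 4s + 20) = 0.
Each quadratic gives a conjugate pair via the quadratic formula.

s = -1 ± 4j, 2 ± 4j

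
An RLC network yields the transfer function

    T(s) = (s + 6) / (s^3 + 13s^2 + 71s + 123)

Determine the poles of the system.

s = -5 + 4j, -5 - 4j, -3

The poles are the roots of the denominator s^3 + 13s^2 + 71s + 123 = 0.
Trying s = -3: the polynomial evaluates to 0, so (s + 3) is a factor.
Dividing out leaves s^2 + 10s + 41 = 0.
The quadratic formula then gives s = -5 ± 4j.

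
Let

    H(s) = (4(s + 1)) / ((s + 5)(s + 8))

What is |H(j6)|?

|H(j6)| ≈ 0.3115

Substitute s = j6: numerator = 4 + j24, denominator = 4 + j78.
|H(j6)| = |4 + j24| / |4 + j78| = 24.331 / 78.102 ≈ 0.3115.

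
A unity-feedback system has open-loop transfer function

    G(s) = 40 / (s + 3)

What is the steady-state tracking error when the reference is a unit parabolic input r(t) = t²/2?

G(s) has no poles at the origin.
This is a Type 0 system; Ka = lim_{s→0} s^2·G(s) = 0, so the steady-state error for a parabola input is infinite.

e_ss = ∞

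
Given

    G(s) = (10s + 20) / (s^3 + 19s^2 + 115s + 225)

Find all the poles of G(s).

s = -9, -5, -5

The poles are the roots of the denominator s^3 + 19s^2 + 115s + 225 = 0.
Trying s = -9: the polynomial evaluates to 0, so (s + 9) is a factor.
Dividing out leaves s^2 + 10s + 25 = 0.
Factoring the quadratic: (s + 5)^2 = 0.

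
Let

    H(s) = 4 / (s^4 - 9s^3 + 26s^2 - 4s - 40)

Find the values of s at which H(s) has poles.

s = 2, -1, 4 ± 2j

The poles are the roots of the denominator s^4 - 9s^3 + 26s^2 - 4s - 40 = 0.
Trying s = 2: the polynomial evaluates to 0, so (s - 2) is a factor.
Dividing out leaves s^3 - 7s^2 + 12s + 20 = 0.
This factors further as (s + 1)(s^2 - 8s + 20) = 0.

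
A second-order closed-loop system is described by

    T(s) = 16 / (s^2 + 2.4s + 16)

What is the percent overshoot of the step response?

Comparing s^2 + 2.4s + 16 to s^2 + 2ζωₙs + ωₙ²: ωₙ = 4 rad/s and ζ = 2.4/(2·4) = 0.3.
%OS = 100·exp(−πζ/√(1−ζ²)) = 100·exp(−π·0.3/√(1−0.3²)) ≈ 37.2%.

%OS ≈ 37.2%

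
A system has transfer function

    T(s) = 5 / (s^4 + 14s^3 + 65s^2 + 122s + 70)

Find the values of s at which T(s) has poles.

s = -3 ± j, -7, -1

The poles are the roots of the denominator s^4 + 14s^3 + 65s^2 + 122s + 70 = 0.
Trying s = -7: the polynomial evaluates to 0, so (s + 7) is a factor.
Dividing out leaves s^3 + 7s^2 + 16s + 10 = 0.
This factors further as (s^2 + 6s + 10)(s + 1) = 0.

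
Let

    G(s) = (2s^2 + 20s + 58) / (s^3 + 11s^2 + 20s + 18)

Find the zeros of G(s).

s = -5 ± 2j

Set the numerator to zero: 2s^2 + 20s + 58 = 0, i.e. 2·(s^2 + 10s + 29) = 0.
Factoring: (s^2 + 10s + 29) = 0.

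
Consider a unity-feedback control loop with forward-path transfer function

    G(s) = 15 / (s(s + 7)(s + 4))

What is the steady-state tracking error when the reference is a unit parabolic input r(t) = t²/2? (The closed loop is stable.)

e_ss = ∞

G(s) has one pole at the origin.
This is a Type 1 system; Ka = lim_{s→0} s^2·G(s) = 0, so the steady-state error for a parabola input is infinite.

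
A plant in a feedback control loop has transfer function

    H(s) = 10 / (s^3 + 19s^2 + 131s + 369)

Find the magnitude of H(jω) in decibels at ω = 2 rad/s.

|H(j2)|_dB ≈ -31.8 dB

Substitute s = j2: numerator = 10, denominator = 293 + j254.
|H(j2)| = |10| / |293 + j254| = 10 / 387.77 ≈ 0.02579.
In decibels: 20·log₁₀(0.02579) ≈ -31.8 dB.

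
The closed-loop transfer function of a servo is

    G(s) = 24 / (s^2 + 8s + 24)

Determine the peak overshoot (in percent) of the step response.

Comparing s^2 + 8s + 24 to s^2 + 2ζωₙs + ωₙ²: ωₙ = √24 ≈ 4.899 rad/s and ζ = 8/(2·√24) ≈ 0.8165.
%OS = 100·exp(−πζ/√(1−ζ²)) = 100·exp(−π·0.8165/√(1−0.8165²)) ≈ 1.18%.

%OS ≈ 1.18%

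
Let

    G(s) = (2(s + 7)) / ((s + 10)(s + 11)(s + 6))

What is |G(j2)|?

Substitute s = j2: numerator = 14 + j4, denominator = 552 + j464.
|G(j2)| = |14 + j4| / |552 + j464| = 14.560 / 721.11 ≈ 0.02019.

|G(j2)| ≈ 0.02019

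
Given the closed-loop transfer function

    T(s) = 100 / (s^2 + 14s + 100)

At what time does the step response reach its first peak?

Comparing s^2 + 14s + 100 to s^2 + 2ζωₙs + ωₙ²: ωₙ = 10 rad/s and ζ = 14/(2·10) = 0.7.
ζωₙ = 14/2 = 7, so ω_d = ωₙ√(1−ζ²) = √(ωₙ² − (ζωₙ)²) = √(100 − 7²) = √51 ≈ 7.141 rad/s.
t_p = π/ω_d = π/7.141 ≈ 0.4399 s.

t_p ≈ 0.4399 s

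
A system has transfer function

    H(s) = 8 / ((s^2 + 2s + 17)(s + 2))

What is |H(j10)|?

Substitute s = j10: numerator = 8, denominator = -366 - j790.
|H(j10)| = |8| / |-366 - j790| = 8 / 870.66 ≈ 0.009188.

|H(j10)| ≈ 0.009188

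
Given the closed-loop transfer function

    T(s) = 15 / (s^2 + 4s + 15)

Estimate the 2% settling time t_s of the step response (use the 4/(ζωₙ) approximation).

Comparing s^2 + 4s + 15 to s^2 + 2ζωₙs + ωₙ²: ωₙ = √15 ≈ 3.873 rad/s and ζ = 4/(2·√15) ≈ 0.5164.
ζωₙ = 4/2 = 2, so t_s ≈ 4/(ζωₙ) = 4/2 = 2 s.

t_s ≈ 2 s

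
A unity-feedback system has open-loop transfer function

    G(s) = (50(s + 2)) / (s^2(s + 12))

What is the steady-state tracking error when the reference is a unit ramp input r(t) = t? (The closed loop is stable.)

G(s) has 2 poles at the origin.
This is a Type 2 system; for a ramp input the steady-state error is zero.

e_ss = 0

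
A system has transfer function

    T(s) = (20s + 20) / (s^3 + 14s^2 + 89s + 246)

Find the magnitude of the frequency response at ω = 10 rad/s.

Substitute s = j10: numerator = 20 + j200, denominator = -1154 - j110.
|T(j10)| = |20 + j200| / |-1154 - j110| = 201.00 / 1159.2 ≈ 0.1734.

|T(j10)| ≈ 0.1734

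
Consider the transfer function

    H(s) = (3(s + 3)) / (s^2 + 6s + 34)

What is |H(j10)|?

|H(j10)| ≈ 0.3511

Substitute s = j10: numerator = 9 + j30, denominator = -66 + j60.
|H(j10)| = |9 + j30| / |-66 + j60| = 31.321 / 89.196 ≈ 0.3511.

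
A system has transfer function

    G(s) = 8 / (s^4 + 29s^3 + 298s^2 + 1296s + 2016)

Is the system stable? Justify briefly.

stable

The denominator s^4 + 29s^3 + 298s^2 + 1296s + 2016 factors as (s + 4)(s + 6)(s + 12)(s + 7), giving poles at s = -4, -6, -12, -7.
Since all poles lie strictly in the left half-plane, the system is stable.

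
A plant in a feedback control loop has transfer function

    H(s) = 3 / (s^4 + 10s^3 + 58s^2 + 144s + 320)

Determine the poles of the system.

The poles are the roots of the denominator s^4 + 10s^3 + 58s^2 + 144s + 320 = 0.
No real roots exist; factor into two real quadratics: (s^2 + 2s + 10)(s^2 + 8s + 32) = 0.
Each quadratic gives a conjugate pair via the quadratic formula.

s = -1 ± 3j, -4 ± 4j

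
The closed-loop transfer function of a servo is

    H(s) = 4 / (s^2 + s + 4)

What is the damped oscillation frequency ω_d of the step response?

ω_d ≈ 1.936 rad/s

Comparing s^2 + s + 4 to s^2 + 2ζωₙs + ωₙ²: ωₙ = 2 rad/s and ζ = 1/(2·2) = 0.25.
ζωₙ = 1/2 = 0.5, so ω_d = ωₙ√(1−ζ²) = √(ωₙ² − (ζωₙ)²) = √(4 − 0.5²) = √3.75 ≈ 1.936 rad/s.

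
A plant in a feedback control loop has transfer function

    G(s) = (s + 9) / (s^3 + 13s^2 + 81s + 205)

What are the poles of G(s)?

s = -4 + 5j, -4 - 5j, -5

The poles are the roots of the denominator s^3 + 13s^2 + 81s + 205 = 0.
Trying s = -5: the polynomial evaluates to 0, so (s + 5) is a factor.
Dividing out leaves s^2 + 8s + 41 = 0.
The quadratic formula then gives s = -4 ± 5j.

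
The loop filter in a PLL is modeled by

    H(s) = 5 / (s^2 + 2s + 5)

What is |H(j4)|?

|H(j4)| ≈ 0.3676

Substitute s = j4: numerator = 5, denominator = -11 + j8.
|H(j4)| = |5| / |-11 + j8| = 5 / 13.601 ≈ 0.3676.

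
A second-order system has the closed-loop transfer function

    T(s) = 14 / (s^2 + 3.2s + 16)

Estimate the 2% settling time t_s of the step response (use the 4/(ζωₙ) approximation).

t_s ≈ 2.500 s

Comparing s^2 + 3.2s + 16 to s^2 + 2ζωₙs + ωₙ²: ωₙ = 4 rad/s and ζ = 3.2/(2·4) = 0.4.
ζωₙ = 3.2/2 = 1.6, so t_s ≈ 4/(ζωₙ) = 4/1.6 = 2.500 s.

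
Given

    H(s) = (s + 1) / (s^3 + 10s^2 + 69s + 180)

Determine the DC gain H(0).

H(0) = 1/180 ≈ 0.005556

Set s = 0: H(0) = (1) / (180) = 1/180.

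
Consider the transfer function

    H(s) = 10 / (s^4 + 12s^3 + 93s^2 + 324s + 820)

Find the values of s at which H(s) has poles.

The poles are the roots of the denominator s^4 + 12s^3 + 93s^2 + 324s + 820 = 0.
No real roots exist; factor into two real quadratics: (s^2 + 4s + 20)(s^2 + 8s + 41) = 0.
Each quadratic gives a conjugate pair via the quadratic formula.

s = -2 + 4j, -2 - 4j, -4 + 5j, -4 - 5j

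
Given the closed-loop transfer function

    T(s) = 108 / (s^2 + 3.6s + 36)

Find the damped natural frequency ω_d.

Comparing s^2 + 3.6s + 36 to s^2 + 2ζωₙs + ωₙ²: ωₙ = 6 rad/s and ζ = 3.6/(2·6) = 0.3.
ζωₙ = 3.6/2 = 1.8, so ω_d = ωₙ√(1−ζ²) = √(ωₙ² − (ζωₙ)²) = √(36 − 1.8²) = √32.76 ≈ 5.724 rad/s.

ω_d ≈ 5.724 rad/s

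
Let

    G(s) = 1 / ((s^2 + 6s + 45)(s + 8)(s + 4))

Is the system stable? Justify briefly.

stable

The poles can be read from the denominator factors: s = -3 + 6j, -3 - 6j, -8, -4.
Since all poles lie strictly in the left half-plane, the system is stable.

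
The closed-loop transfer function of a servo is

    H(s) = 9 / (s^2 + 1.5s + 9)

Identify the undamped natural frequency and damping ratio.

Compare the denominator to the standard form s^2 + 2ζωₙs + ωₙ².
ωₙ² = 9, so ωₙ = 3 rad/s.
2ζωₙ = 1.5, so ζ = 1.5/(2·3) = 0.25.
With ζ = 0.25 the response is underdamped.

ωₙ = 3 rad/s, ζ = 0.25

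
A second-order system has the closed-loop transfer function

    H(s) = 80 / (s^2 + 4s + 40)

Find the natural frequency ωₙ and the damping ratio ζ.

Compare the denominator to the standard form s^2 + 2ζωₙs + ωₙ².
ωₙ² = 40, so ωₙ = √40 ≈ 6.325 rad/s.
2ζωₙ = 4, so ζ = 4/(2·√40) ≈ 0.3162.

ωₙ ≈ 6.325 rad/s, ζ ≈ 0.3162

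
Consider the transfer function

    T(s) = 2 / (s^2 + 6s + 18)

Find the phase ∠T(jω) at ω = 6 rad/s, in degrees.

∠T(j6) ≈ -116.6°

At s = j6: numerator = 2, denominator = -18 + j36.
∠T = ∠num − ∠den = 0° − (116.57°) = -116.6°.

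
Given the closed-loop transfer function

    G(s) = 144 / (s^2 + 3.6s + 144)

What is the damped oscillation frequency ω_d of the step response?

Comparing s^2 + 3.6s + 144 to s^2 + 2ζωₙs + ωₙ²: ωₙ = 12 rad/s and ζ = 3.6/(2·12) = 0.15.
ζωₙ = 3.6/2 = 1.8, so ω_d = ωₙ√(1−ζ²) = √(ωₙ² − (ζωₙ)²) = √(144 − 1.8²) = √140.76 ≈ 11.86 rad/s.

ω_d ≈ 11.86 rad/s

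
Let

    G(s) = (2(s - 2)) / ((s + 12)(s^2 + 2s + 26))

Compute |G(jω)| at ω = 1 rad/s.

Substitute s = j1: numerator = -4 + j2, denominator = 298 + j49.
|G(j1)| = |-4 + j2| / |298 + j49| = 4.4721 / 302.00 ≈ 0.01481.

|G(j1)| ≈ 0.01481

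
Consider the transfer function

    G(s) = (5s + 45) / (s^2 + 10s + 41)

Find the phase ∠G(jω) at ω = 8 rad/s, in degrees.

∠G(j8) ≈ -64.41°

At s = j8: numerator = 45 + j40, denominator = -23 + j80.
∠G = ∠num − ∠den = 41.634° − (106.04°) = -64.41°.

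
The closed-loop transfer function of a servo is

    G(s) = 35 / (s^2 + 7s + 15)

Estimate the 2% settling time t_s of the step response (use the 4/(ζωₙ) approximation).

t_s ≈ 1.143 s

Comparing s^2 + 7s + 15 to s^2 + 2ζωₙs + ωₙ²: ωₙ = √15 ≈ 3.873 rad/s and ζ = 7/(2·√15) ≈ 0.9037.
ζωₙ = 7/2 = 3.5, so t_s ≈ 4/(ζωₙ) = 4/3.5 ≈ 1.143 s.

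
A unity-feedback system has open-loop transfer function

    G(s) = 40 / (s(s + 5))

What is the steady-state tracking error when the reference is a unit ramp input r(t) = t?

G(s) has one pole at the origin.
This is a Type 1 system. Kv = lim_{s→0} s·G(s) = 40/5 = 8.
e_ss = 1/Kv = 1/(8) = 1/8 ≈ 0.1250.

e_ss = 0.1250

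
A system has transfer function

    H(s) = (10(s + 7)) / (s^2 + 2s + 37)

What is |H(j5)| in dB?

|H(j5)|_dB ≈ 14.8 dB

Substitute s = j5: numerator = 70 + j50, denominator = 12 + j10.
|H(j5)| = |70 + j50| / |12 + j10| = 86.023 / 15.620 ≈ 5.507.
In decibels: 20·log₁₀(5.507) ≈ 14.8 dB.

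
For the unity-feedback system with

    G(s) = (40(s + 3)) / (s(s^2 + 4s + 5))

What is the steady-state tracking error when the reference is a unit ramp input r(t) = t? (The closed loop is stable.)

e_ss = 0.04167

G(s) has one pole at the origin.
This is a Type 1 system. Kv = lim_{s→0} s·G(s) = 120/5 = 24.
e_ss = 1/Kv = 1/(24) = 1/24 ≈ 0.04167.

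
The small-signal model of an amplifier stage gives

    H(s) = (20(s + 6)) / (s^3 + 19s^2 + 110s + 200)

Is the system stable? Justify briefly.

The denominator s^3 + 19s^2 + 110s + 200 factors as (s + 10)(s + 4)(s + 5), giving poles at s = -10, -4, -5.
Since all poles lie strictly in the left half-plane, the system is stable.

stable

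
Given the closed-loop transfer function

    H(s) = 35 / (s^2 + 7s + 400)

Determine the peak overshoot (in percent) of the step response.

%OS ≈ 57.2%

Comparing s^2 + 7s + 400 to s^2 + 2ζωₙs + ωₙ²: ωₙ = 20 rad/s and ζ = 7/(2·20) = 0.175.
%OS = 100·exp(−πζ/√(1−ζ²)) = 100·exp(−π·0.175/√(1−0.175²)) ≈ 57.2%.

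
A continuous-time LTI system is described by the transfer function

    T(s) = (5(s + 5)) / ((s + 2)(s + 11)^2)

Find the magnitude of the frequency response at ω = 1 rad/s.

Substitute s = j1: numerator = 25 + j5, denominator = 218 + j164.
|T(j1)| = |25 + j5| / |218 + j164| = 25.495 / 272.80 ≈ 0.09346.

|T(j1)| ≈ 0.09346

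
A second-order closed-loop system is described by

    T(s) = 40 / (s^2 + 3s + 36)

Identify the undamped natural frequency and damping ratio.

Compare the denominator to the standard form s^2 + 2ζωₙs + ωₙ².
ωₙ² = 36, so ωₙ = 6 rad/s.
2ζωₙ = 3, so ζ = 3/(2·6) = 0.25.

ωₙ = 6 rad/s, ζ = 0.25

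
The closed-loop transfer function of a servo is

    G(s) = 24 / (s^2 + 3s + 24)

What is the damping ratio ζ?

ζ ≈ 0.3062

Compare the denominator to the standard form s^2 + 2ζωₙs + ωₙ².
ωₙ² = 24, so ωₙ = √24 ≈ 4.899 rad/s.
2ζωₙ = 3, so ζ = 3/(2·√24) ≈ 0.3062.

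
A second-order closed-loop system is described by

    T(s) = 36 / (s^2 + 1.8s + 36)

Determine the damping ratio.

ζ = 0.15

Compare the denominator to the standard form s^2 + 2ζωₙs + ωₙ².
ωₙ² = 36, so ωₙ = 6 rad/s.
2ζωₙ = 1.8, so ζ = 1.8/(2·6) = 0.15.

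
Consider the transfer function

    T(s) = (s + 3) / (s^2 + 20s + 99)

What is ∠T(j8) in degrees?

At s = j8: numerator = 3 + j8, denominator = 35 + j160.
∠T = ∠num − ∠den = 69.444° − (77.661°) = -8.217°.

∠T(j8) ≈ -8.217°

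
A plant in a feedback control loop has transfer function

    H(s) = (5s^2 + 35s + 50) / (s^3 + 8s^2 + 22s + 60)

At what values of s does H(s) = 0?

s = -5, -2

Set the numerator to zero: 5s^2 + 35s + 50 = 0, i.e. 5·(s^2 + 7s + 10) = 0.
Factoring: (s + 5)(s + 2) = 0.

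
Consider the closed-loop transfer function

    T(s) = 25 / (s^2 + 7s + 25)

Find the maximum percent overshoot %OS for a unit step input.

Comparing s^2 + 7s + 25 to s^2 + 2ζωₙs + ωₙ²: ωₙ = 5 rad/s and ζ = 7/(2·5) = 0.7.
%OS = 100·exp(−πζ/√(1−ζ²)) = 100·exp(−π·0.7/√(1−0.7²)) ≈ 4.60%.

%OS ≈ 4.60%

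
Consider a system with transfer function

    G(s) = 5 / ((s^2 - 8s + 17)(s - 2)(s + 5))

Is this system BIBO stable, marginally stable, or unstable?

The poles can be read from the denominator factors: s = 4 + j, 4 - j, 2, -5.
Since the pole(s) at s = 4 + j, 4 - j, 2 lie in the right half-plane, the system is unstable.

unstable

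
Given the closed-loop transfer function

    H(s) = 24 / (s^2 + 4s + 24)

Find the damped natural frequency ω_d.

ω_d ≈ 4.472 rad/s

Comparing s^2 + 4s + 24 to s^2 + 2ζωₙs + ωₙ²: ωₙ = √24 ≈ 4.899 rad/s and ζ = 4/(2·√24) ≈ 0.4082.
ζωₙ = 4/2 = 2, so ω_d = ωₙ√(1−ζ²) = √(ωₙ² − (ζωₙ)²) = √(24 − 2²) = √20 ≈ 4.472 rad/s.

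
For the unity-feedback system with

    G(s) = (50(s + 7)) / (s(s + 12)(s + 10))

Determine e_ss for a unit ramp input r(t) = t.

G(s) has one pole at the origin.
This is a Type 1 system. Kv = lim_{s→0} s·G(s) = 350/120 = 35/12.
e_ss = 1/Kv = 1/(35/12) = 12/35 ≈ 0.3429.

e_ss = 0.3429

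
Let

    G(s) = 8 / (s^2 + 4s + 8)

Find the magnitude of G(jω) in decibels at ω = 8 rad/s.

Substitute s = j8: numerator = 8, denominator = -56 + j32.
|G(j8)| = |8| / |-56 + j32| = 8 / 64.498 ≈ 0.1240.
In decibels: 20·log₁₀(0.1240) ≈ -18.1 dB.

|G(j8)|_dB ≈ -18.1 dB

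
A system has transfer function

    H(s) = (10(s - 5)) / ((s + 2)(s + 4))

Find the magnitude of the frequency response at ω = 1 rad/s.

|H(j1)| ≈ 5.531

Substitute s = j1: numerator = -50 + j10, denominator = 7 + j6.
|H(j1)| = |-50 + j10| / |7 + j6| = 50.990 / 9.2195 ≈ 5.531.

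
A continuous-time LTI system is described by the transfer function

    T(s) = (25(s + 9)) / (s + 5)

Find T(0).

Set s = 0: T(0) = (225) / (5) = 45.

T(0) = 45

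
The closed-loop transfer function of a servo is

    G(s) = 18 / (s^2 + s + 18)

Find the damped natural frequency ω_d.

Comparing s^2 + s + 18 to s^2 + 2ζωₙs + ωₙ²: ωₙ = √18 ≈ 4.243 rad/s and ζ = 1/(2·√18) ≈ 0.1179.
ζωₙ = 1/2 = 0.5, so ω_d = ωₙ√(1−ζ²) = √(ωₙ² − (ζωₙ)²) = √(18 − 0.5²) = √17.75 ≈ 4.213 rad/s.

ω_d ≈ 4.213 rad/s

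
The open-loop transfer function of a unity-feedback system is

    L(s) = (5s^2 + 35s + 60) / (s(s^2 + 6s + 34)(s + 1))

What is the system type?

Type 1

The denominator has 1 factor of s at the origin (free integrator), so this is a Type 1 system.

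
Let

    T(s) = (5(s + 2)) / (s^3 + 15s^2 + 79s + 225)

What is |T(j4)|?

Substitute s = j4: numerator = 10 + j20, denominator = -15 + j252.
|T(j4)| = |10 + j20| / |-15 + j252| = 22.361 / 252.45 ≈ 0.08858.

|T(j4)| ≈ 0.08858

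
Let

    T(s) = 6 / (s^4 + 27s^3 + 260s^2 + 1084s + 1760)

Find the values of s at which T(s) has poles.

s = -11, -8, -4 ± 2j

The poles are the roots of the denominator s^4 + 27s^3 + 260s^2 + 1084s + 1760 = 0.
Trying s = -11: the polynomial evaluates to 0, so (s + 11) is a factor.
Dividing out leaves s^3 + 16s^2 + 84s + 160 = 0.
This factors further as (s + 8)(s^2 + 8s + 20) = 0.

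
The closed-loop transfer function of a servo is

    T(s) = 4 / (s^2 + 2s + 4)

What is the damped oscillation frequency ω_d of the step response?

ω_d ≈ 1.732 rad/s

Comparing s^2 + 2s + 4 to s^2 + 2ζωₙs + ωₙ²: ωₙ = 2 rad/s and ζ = 2/(2·2) = 0.5.
ζωₙ = 2/2 = 1, so ω_d = ωₙ√(1−ζ²) = √(ωₙ² − (ζωₙ)²) = √(4 − 1²) = √3 ≈ 1.732 rad/s.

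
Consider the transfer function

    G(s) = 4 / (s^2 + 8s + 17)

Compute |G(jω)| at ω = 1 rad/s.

Substitute s = j1: numerator = 4, denominator = 16 + j8.
|G(j1)| = |4| / |16 + j8| = 4 / 17.889 ≈ 0.2236.

|G(j1)| ≈ 0.2236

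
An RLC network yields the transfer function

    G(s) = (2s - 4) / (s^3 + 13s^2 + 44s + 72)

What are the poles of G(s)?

The poles are the roots of the denominator s^3 + 13s^2 + 44s + 72 = 0.
Trying s = -9: the polynomial evaluates to 0, so (s + 9) is a factor.
Dividing out leaves s^2 + 4s + 8 = 0.
The quadratic formula then gives s = -2 ± 2j.

s = -2 ± 2j, -9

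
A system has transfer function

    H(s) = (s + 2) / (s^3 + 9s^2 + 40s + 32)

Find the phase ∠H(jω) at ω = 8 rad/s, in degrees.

At s = j8: numerator = 2 + j8, denominator = -544 - j192.
∠H = ∠num − ∠den = 75.964° − (-160.56°) = 236.5°, which wraps to -123.5°.

∠H(j8) ≈ -123.5°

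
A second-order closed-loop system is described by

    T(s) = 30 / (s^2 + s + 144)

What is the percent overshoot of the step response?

%OS ≈ 87.7%

Comparing s^2 + s + 144 to s^2 + 2ζωₙs + ωₙ²: ωₙ = 12 rad/s and ζ = 1/(2·12) ≈ 0.04167.
%OS = 100·exp(−πζ/√(1−ζ²)) = 100·exp(−π·0.04167/√(1−0.04167²)) ≈ 87.7%.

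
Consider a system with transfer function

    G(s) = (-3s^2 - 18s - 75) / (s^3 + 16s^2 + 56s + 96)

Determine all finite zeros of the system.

Set the numerator to zero: -3s^2 - 18s - 75 = 0, i.e. -3·(s^2 + 6s + 25) = 0.
Factoring: (s^2 + 6s + 25) = 0.

s = -3 + 4j, -3 - 4j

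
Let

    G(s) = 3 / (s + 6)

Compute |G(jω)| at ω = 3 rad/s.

|G(j3)| ≈ 0.4472

Substitute s = j3: numerator = 3, denominator = 6 + j3.
|G(j3)| = |3| / |6 + j3| = 3 / 6.7082 ≈ 0.4472.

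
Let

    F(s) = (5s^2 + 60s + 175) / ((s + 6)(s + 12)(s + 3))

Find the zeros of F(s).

s = -5, -7

Set the numerator to zero: 5s^2 + 60s + 175 = 0, i.e. 5·(s^2 + 12s + 35) = 0.
Factoring: (s + 5)(s + 7) = 0.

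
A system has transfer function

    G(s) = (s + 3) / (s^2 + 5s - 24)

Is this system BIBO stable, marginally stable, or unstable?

unstable

The denominator s^2 + 5s - 24 factors as (s - 3)(s + 8), giving poles at s = 3, -8.
Since the pole(s) at s = 3 lie in the right half-plane, the system is unstable.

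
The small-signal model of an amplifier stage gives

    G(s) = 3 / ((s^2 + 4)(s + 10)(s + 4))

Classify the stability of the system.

The poles can be read from the denominator factors: s = 2j, -2j, -10, -4.
Since the simple pole(s) at s = 2j, -2j lie on the jω-axis with none in the right half-plane, the system is marginally stable.

marginally stable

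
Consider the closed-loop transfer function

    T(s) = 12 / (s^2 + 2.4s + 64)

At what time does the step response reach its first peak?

Comparing s^2 + 2.4s + 64 to s^2 + 2ζωₙs + ωₙ²: ωₙ = 8 rad/s and ζ = 2.4/(2·8) = 0.15.
ζωₙ = 2.4/2 = 1.2, so ω_d = ωₙ√(1−ζ²) = √(ωₙ² − (ζωₙ)²) = √(64 − 1.2²) = √62.56 ≈ 7.909 rad/s.
t_p = π/ω_d = π/7.909 ≈ 0.3972 s.

t_p ≈ 0.3972 s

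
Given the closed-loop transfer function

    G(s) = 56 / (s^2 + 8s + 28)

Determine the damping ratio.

ζ ≈ 0.7559

Compare the denominator to the standard form s^2 + 2ζωₙs + ωₙ².
ωₙ² = 28, so ωₙ = √28 ≈ 5.292 rad/s.
2ζωₙ = 8, so ζ = 8/(2·√28) ≈ 0.7559.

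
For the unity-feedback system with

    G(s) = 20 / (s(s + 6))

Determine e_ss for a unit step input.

G(s) has one pole at the origin.
This is a Type 1 system; for a step input the steady-state error is zero.

e_ss = 0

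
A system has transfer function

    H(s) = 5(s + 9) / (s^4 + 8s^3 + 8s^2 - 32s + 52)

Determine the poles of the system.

The poles are the roots of the denominator s^4 + 8s^3 + 8s^2 - 32s + 52 = 0.
No real roots exist; factor into two real quadratics: (s^2 - 2s + 2)(s^2 + 10s + 26) = 0.
Each quadratic gives a conjugate pair via the quadratic formula.

s = 1 ± j, -5 ± j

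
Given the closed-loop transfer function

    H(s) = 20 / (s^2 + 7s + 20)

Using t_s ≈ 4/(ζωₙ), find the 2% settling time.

Comparing s^2 + 7s + 20 to s^2 + 2ζωₙs + ωₙ²: ωₙ = √20 ≈ 4.472 rad/s and ζ = 7/(2·√20) ≈ 0.7826.
ζωₙ = 7/2 = 3.5, so t_s ≈ 4/(ζωₙ) = 4/3.5 ≈ 1.143 s.

t_s ≈ 1.143 s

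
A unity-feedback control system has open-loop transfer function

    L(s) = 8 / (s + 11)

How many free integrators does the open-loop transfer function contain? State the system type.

The denominator has no factor of s at the origin — no free integrator — so this is a Type 0 system.

Type 0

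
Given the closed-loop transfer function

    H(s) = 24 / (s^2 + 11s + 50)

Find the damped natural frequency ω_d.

ω_d ≈ 4.444 rad/s

Comparing s^2 + 11s + 50 to s^2 + 2ζωₙs + ωₙ²: ωₙ = √50 ≈ 7.071 rad/s and ζ = 11/(2·√50) ≈ 0.7778.
ζωₙ = 11/2 = 5.5, so ω_d = ωₙ√(1−ζ²) = √(ωₙ² − (ζωₙ)²) = √(50 − 5.5²) = √19.75 ≈ 4.444 rad/s.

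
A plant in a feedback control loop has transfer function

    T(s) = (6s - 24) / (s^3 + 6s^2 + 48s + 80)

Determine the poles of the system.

The poles are the roots of the denominator s^3 + 6s^2 + 48s + 80 = 0.
Trying s = -2: the polynomial evaluates to 0, so (s + 2) is a factor.
Dividing out leaves s^2 + 4s + 40 = 0.
The quadratic formula then gives s = -2 ± 6j.

s = -2 + 6j, -2 - 6j, -2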